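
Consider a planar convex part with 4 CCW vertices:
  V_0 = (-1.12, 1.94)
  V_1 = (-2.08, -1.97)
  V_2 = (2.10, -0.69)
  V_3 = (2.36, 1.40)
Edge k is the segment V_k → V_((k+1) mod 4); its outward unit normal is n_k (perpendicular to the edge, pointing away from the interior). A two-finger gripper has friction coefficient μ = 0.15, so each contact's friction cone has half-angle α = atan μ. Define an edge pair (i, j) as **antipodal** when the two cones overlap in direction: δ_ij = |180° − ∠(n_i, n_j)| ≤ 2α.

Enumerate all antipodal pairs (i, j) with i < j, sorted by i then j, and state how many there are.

α = atan 0.15 = 8.53°;  2α = 17.06°
n_0 = (-0.9712, +0.2384)
n_1 = (+0.2928, -0.9562)
n_2 = (+0.9924, -0.1235)
n_3 = (+0.1533, +0.9882)
  (0,1): δ = 59.18°  ·
  (0,2): δ = 6.70°  ✓
  (0,3): δ = 94.97°  ·
  (1,2): δ = 114.12°  ·
  (1,3): δ = 25.85°  ·
  (2,3): δ = 91.73°  ·
antipodal pairs: 1

count = 1; pairs: (0,2)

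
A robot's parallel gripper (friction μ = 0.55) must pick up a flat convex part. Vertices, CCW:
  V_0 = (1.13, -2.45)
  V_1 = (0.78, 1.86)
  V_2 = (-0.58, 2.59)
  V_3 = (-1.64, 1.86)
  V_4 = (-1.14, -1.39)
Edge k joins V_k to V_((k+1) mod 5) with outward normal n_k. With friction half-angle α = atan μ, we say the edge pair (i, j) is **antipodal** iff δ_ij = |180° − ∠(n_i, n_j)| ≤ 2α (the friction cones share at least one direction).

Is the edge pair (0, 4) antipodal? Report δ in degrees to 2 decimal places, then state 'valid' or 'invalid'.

α = atan 0.55 = 28.81°;  2α = 57.62°
edge 0: e_0 = (-0.35, +4.31);  n_0 = (+0.9967, +0.0809)
edge 4: e_4 = (+2.27, -1.06);  n_4 = (-0.4231, -0.9061)
∠(n_0, n_4) = 119.67°
δ = |180° − 119.67°| = 60.33°
60.33° > 2α = 57.62°  →  invalid

δ = 60.33°, invalid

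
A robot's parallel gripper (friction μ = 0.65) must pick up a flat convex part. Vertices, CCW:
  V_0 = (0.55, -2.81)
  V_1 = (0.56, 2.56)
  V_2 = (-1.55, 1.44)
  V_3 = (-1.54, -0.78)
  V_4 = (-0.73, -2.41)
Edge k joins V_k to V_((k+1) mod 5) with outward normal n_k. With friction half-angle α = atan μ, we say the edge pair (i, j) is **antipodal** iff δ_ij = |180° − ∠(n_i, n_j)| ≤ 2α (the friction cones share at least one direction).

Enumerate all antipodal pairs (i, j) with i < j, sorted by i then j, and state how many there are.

α = atan 0.65 = 33.02°;  2α = 66.05°
n_0 = (+1.0000, -0.0019)
n_1 = (-0.4688, +0.8833)
n_2 = (-1.0000, -0.0045)
n_3 = (-0.8955, -0.4450)
n_4 = (-0.2983, -0.9545)
  (0,1): δ = 61.93°  ✓
  (0,2): δ = 0.36°  ✓
  (0,3): δ = 26.53°  ✓
  (0,4): δ = 72.75°  ·
  (1,2): δ = 117.70°  ·
  (1,3): δ = 91.54°  ·
  (1,4): δ = 45.31°  ✓
  (2,3): δ = 153.83°  ·
  (2,4): δ = 107.61°  ·
  (3,4): δ = 133.78°  ·
antipodal pairs: 4

count = 4; pairs: (0,1), (0,2), (0,3), (1,4)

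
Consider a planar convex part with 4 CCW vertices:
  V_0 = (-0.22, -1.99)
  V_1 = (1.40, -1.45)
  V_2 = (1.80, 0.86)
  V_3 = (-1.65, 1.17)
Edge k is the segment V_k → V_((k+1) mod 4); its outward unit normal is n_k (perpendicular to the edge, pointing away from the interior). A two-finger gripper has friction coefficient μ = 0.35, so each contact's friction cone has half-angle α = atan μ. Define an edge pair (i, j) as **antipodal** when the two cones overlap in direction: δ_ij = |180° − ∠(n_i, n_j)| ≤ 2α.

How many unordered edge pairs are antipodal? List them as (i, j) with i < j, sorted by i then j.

count = 2; pairs: (0,2), (1,3)

α = atan 0.35 = 19.29°;  2α = 38.58°
n_0 = (+0.3162, -0.9487)
n_1 = (+0.9853, -0.1706)
n_2 = (+0.0895, +0.9960)
n_3 = (-0.9111, -0.4123)
  (0,1): δ = 118.26°  ·
  (0,2): δ = 23.57°  ✓
  (0,3): δ = 95.91°  ·
  (1,2): δ = 85.31°  ·
  (1,3): δ = 34.17°  ✓
  (2,3): δ = 60.52°  ·
antipodal pairs: 2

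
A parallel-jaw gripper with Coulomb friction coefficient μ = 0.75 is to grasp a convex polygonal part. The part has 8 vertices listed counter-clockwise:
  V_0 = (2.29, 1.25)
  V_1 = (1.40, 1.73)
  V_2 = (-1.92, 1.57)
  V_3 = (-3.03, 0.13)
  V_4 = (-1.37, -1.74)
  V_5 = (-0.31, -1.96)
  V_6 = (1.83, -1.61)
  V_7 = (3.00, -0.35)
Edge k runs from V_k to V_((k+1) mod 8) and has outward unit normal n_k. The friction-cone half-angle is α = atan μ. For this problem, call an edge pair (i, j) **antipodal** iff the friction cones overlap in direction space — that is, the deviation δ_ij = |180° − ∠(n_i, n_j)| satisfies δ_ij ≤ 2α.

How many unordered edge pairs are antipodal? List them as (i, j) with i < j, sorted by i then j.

α = atan 0.75 = 36.87°;  2α = 73.74°
n_0 = (+0.4747, +0.8802)
n_1 = (-0.0481, +0.9988)
n_2 = (-0.7920, +0.6105)
n_3 = (-0.7479, -0.6639)
n_4 = (-0.2032, -0.9791)
n_5 = (+0.1614, -0.9869)
n_6 = (+0.7328, -0.6805)
n_7 = (+0.9140, +0.4056)
  (0,1): δ = 148.90°  ·
  (0,2): δ = 99.29°  ·
  (0,3): δ = 20.07°  ✓
  (0,4): δ = 16.61°  ✓
  (0,5): δ = 37.63°  ✓
  (0,6): δ = 75.46°  ·
  (0,7): δ = 142.27°  ·
  (1,2): δ = 130.39°  ·
  (1,3): δ = 51.16°  ✓
  (1,4): δ = 14.48°  ✓
  (1,5): δ = 6.53°  ✓
  (1,6): δ = 44.36°  ✓
  (1,7): δ = 111.17°  ·
  (2,3): δ = 100.78°  ·
  (2,4): δ = 64.10°  ✓
  (2,5): δ = 43.09°  ✓
  (2,6): δ = 5.25°  ✓
  (2,7): δ = 61.56°  ✓
  (3,4): δ = 143.32°  ·
  (3,5): δ = 122.31°  ·
  (3,6): δ = 84.47°  ·
  (3,7): δ = 17.67°  ✓
  (4,5): δ = 158.99°  ·
  (4,6): δ = 121.15°  ·
  (4,7): δ = 54.35°  ✓
  (5,6): δ = 142.17°  ·
  (5,7): δ = 75.36°  ·
  (6,7): δ = 113.19°  ·
antipodal pairs: 13

count = 13; pairs: (0,3), (0,4), (0,5), (1,3), (1,4), (1,5), (1,6), (2,4), (2,5), (2,6), (2,7), (3,7), (4,7)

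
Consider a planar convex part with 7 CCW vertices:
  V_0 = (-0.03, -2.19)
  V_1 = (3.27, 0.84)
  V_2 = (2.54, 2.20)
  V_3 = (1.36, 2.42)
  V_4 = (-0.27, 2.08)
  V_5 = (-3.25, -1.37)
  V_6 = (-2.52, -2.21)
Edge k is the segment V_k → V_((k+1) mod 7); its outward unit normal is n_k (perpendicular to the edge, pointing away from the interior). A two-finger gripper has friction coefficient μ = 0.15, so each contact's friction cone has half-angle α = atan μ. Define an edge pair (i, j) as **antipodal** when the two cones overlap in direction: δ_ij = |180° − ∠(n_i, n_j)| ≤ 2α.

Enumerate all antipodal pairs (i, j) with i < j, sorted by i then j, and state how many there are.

α = atan 0.15 = 8.53°;  2α = 17.06°
n_0 = (+0.6763, -0.7366)
n_1 = (+0.8811, +0.4729)
n_2 = (+0.1833, +0.9831)
n_3 = (-0.2042, +0.9789)
n_4 = (-0.7568, +0.6537)
n_5 = (-0.7548, -0.6560)
n_6 = (+0.0080, -1.0000)
  (0,1): δ = 104.33°  ·
  (0,2): δ = 53.12°  ·
  (0,3): δ = 30.78°  ·
  (0,4): δ = 6.62°  ✓
  (0,5): δ = 88.43°  ·
  (0,6): δ = 137.90°  ·
  (1,2): δ = 128.79°  ·
  (1,3): δ = 106.44°  ·
  (1,4): δ = 69.04°  ·
  (1,5): δ = 12.77°  ✓
  (1,6): δ = 62.23°  ·
  (2,3): δ = 157.66°  ·
  (2,4): δ = 120.26°  ·
  (2,5): δ = 38.45°  ·
  (2,6): δ = 11.02°  ✓
  (3,4): δ = 142.60°  ·
  (3,5): δ = 60.79°  ·
  (3,6): δ = 11.32°  ✓
  (4,5): δ = 98.19°  ·
  (4,6): δ = 48.72°  ·
  (5,6): δ = 130.53°  ·
antipodal pairs: 4

count = 4; pairs: (0,4), (1,5), (2,6), (3,6)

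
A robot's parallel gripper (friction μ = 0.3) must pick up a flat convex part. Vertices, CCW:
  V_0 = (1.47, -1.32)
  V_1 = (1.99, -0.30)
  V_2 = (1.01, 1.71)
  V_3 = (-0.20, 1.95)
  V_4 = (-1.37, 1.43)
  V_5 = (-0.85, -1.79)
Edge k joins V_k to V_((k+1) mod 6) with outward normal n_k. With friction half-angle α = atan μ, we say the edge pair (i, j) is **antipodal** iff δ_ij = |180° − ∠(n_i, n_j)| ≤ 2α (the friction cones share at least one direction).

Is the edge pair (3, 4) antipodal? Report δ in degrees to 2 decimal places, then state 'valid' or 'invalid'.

δ = 104.79°, invalid

α = atan 0.3 = 16.70°;  2α = 33.40°
edge 3: e_3 = (-1.17, -0.52);  n_3 = (-0.4061, +0.9138)
edge 4: e_4 = (+0.52, -3.22);  n_4 = (-0.9872, -0.1594)
∠(n_3, n_4) = 75.21°
δ = |180° − 75.21°| = 104.79°
104.79° > 2α = 33.40°  →  invalid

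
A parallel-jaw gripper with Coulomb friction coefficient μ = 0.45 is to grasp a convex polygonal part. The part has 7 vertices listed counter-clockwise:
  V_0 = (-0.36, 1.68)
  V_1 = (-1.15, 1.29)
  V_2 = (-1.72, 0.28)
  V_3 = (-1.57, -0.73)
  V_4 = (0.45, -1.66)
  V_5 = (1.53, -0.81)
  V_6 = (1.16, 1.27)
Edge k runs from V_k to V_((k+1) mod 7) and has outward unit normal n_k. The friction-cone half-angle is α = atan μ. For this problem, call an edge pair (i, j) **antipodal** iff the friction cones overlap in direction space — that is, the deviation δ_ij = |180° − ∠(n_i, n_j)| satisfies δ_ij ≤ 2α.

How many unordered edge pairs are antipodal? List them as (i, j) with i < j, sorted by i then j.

count = 5; pairs: (0,4), (1,4), (1,5), (2,5), (3,6)

α = atan 0.45 = 24.23°;  2α = 48.46°
n_0 = (-0.4427, +0.8967)
n_1 = (-0.8709, +0.4915)
n_2 = (-0.9892, -0.1469)
n_3 = (-0.4182, -0.9084)
n_4 = (+0.6185, -0.7858)
n_5 = (+0.9845, +0.1751)
n_6 = (+0.2604, +0.9655)
  (0,1): δ = 145.71°  ·
  (0,2): δ = 107.83°  ·
  (0,3): δ = 51.00°  ·
  (0,4): δ = 11.93°  ✓
  (0,5): δ = 73.81°  ·
  (0,6): δ = 138.63°  ·
  (1,2): δ = 142.11°  ·
  (1,3): δ = 85.28°  ·
  (1,4): δ = 22.36°  ✓
  (1,5): δ = 39.53°  ✓
  (1,6): δ = 104.34°  ·
  (2,3): δ = 123.17°  ·
  (2,4): δ = 60.24°  ·
  (2,5): δ = 1.64°  ✓
  (2,6): δ = 66.46°  ·
  (3,4): δ = 117.07°  ·
  (3,5): δ = 55.19°  ·
  (3,6): δ = 9.63°  ✓
  (4,5): δ = 118.12°  ·
  (4,6): δ = 53.30°  ·
  (5,6): δ = 115.18°  ·
antipodal pairs: 5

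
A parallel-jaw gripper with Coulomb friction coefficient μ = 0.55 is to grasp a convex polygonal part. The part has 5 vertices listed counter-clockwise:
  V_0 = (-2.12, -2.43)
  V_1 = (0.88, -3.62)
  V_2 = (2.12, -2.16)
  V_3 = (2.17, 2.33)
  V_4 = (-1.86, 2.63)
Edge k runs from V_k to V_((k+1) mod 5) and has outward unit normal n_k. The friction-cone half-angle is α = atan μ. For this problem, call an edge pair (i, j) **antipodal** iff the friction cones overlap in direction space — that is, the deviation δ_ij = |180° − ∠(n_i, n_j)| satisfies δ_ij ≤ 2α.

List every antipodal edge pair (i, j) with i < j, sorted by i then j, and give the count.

α = atan 0.55 = 28.81°;  2α = 57.62°
n_0 = (-0.3687, -0.9295)
n_1 = (+0.7622, -0.6473)
n_2 = (+0.9999, -0.0111)
n_3 = (+0.0742, +0.9972)
n_4 = (-0.9987, +0.0513)
  (0,1): δ = 108.71°  ·
  (0,2): δ = 69.00°  ·
  (0,3): δ = 17.38°  ✓
  (0,4): δ = 108.70°  ·
  (1,2): δ = 140.30°  ·
  (1,3): δ = 53.92°  ✓
  (1,4): δ = 37.40°  ✓
  (2,3): δ = 93.62°  ·
  (2,4): δ = 2.30°  ✓
  (3,4): δ = 88.68°  ·
antipodal pairs: 4

count = 4; pairs: (0,3), (1,3), (1,4), (2,4)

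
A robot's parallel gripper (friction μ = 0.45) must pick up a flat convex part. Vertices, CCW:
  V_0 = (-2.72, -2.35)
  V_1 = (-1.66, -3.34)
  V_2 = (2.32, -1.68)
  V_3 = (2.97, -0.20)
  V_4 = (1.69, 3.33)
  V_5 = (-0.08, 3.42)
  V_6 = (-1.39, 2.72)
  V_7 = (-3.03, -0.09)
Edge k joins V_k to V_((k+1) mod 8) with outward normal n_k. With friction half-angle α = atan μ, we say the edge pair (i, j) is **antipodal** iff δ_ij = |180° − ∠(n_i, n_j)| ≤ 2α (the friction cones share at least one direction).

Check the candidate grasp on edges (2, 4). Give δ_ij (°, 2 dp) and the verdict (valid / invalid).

δ = 69.20°, invalid

α = atan 0.45 = 24.23°;  2α = 48.46°
edge 2: e_2 = (+0.65, +1.48);  n_2 = (+0.9156, -0.4021)
edge 4: e_4 = (-1.77, +0.09);  n_4 = (+0.0508, +0.9987)
∠(n_2, n_4) = 110.80°
δ = |180° − 110.80°| = 69.20°
69.20° > 2α = 48.46°  →  invalid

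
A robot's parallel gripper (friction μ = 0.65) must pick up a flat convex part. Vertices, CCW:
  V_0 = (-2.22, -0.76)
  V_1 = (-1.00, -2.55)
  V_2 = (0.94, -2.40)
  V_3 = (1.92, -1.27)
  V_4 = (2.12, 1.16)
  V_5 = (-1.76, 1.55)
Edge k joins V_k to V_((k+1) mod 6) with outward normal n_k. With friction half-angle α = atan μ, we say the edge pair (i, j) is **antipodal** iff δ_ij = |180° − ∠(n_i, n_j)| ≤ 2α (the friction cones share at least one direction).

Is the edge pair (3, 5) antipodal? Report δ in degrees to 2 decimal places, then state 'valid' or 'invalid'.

δ = 6.56°, valid

α = atan 0.65 = 33.02°;  2α = 66.05°
edge 3: e_3 = (+0.20, +2.43);  n_3 = (+0.9966, -0.0820)
edge 5: e_5 = (-0.46, -2.31);  n_5 = (-0.9807, +0.1953)
∠(n_3, n_5) = 173.44°
δ = |180° − 173.44°| = 6.56°
6.56° ≤ 2α = 66.05°  →  valid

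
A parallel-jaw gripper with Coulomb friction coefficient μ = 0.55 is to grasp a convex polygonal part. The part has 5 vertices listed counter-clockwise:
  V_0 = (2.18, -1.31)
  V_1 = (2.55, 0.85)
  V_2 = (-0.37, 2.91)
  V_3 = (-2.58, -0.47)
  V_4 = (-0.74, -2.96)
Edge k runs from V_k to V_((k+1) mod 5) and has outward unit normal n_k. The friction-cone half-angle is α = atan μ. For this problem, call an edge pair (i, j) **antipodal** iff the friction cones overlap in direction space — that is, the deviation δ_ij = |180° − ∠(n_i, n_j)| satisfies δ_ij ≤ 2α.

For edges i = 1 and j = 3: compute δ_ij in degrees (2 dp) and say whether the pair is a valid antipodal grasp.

δ = 18.34°, valid

α = atan 0.55 = 28.81°;  2α = 57.62°
edge 1: e_1 = (-2.92, +2.06);  n_1 = (+0.5765, +0.8171)
edge 3: e_3 = (+1.84, -2.49);  n_3 = (-0.8042, -0.5943)
∠(n_1, n_3) = 161.66°
δ = |180° − 161.66°| = 18.34°
18.34° ≤ 2α = 57.62°  →  valid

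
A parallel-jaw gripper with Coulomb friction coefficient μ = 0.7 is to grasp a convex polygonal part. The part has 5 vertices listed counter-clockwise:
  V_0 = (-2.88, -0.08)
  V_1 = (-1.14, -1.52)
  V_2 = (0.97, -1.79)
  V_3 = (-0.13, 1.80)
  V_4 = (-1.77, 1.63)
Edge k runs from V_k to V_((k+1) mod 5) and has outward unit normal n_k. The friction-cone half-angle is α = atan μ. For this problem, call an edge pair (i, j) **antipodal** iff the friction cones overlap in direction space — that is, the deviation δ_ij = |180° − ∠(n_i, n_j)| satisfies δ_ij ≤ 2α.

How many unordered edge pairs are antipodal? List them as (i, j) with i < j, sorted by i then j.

α = atan 0.7 = 34.99°;  2α = 69.98°
n_0 = (-0.6376, -0.7704)
n_1 = (-0.1269, -0.9919)
n_2 = (+0.9561, +0.2930)
n_3 = (-0.1031, +0.9947)
n_4 = (-0.8388, +0.5445)
  (0,1): δ = 147.68°  ·
  (0,2): δ = 33.35°  ✓
  (0,3): δ = 45.53°  ✓
  (0,4): δ = 96.62°  ·
  (1,2): δ = 65.67°  ✓
  (1,3): δ = 13.21°  ✓
  (1,4): δ = 64.30°  ✓
  (2,3): δ = 101.12°  ·
  (2,4): δ = 50.02°  ✓
  (3,4): δ = 128.91°  ·
antipodal pairs: 6

count = 6; pairs: (0,2), (0,3), (1,2), (1,3), (1,4), (2,4)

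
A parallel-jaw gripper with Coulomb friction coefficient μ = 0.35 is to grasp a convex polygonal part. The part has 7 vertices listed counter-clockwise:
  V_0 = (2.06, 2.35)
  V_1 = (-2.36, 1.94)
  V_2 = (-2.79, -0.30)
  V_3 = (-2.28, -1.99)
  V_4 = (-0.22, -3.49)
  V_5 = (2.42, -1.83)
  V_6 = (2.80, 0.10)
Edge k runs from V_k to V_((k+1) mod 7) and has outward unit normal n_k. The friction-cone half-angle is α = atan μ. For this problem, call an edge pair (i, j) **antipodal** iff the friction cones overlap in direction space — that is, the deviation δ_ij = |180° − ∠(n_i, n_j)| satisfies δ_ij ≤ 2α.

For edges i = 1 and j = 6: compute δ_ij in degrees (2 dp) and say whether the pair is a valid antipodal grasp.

δ = 29.07°, valid

α = atan 0.35 = 19.29°;  2α = 38.58°
edge 1: e_1 = (-0.43, -2.24);  n_1 = (-0.9821, +0.1885)
edge 6: e_6 = (-0.74, +2.25);  n_6 = (+0.9499, +0.3124)
∠(n_1, n_6) = 150.93°
δ = |180° − 150.93°| = 29.07°
29.07° ≤ 2α = 38.58°  →  valid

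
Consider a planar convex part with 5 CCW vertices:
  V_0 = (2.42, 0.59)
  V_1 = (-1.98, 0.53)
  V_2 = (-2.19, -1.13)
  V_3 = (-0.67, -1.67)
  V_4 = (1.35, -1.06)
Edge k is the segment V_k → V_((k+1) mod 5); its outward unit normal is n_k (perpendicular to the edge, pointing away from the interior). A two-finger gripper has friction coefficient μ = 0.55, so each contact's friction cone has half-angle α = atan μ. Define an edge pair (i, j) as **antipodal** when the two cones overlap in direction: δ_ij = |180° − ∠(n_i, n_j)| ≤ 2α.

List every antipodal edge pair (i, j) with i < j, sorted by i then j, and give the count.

count = 4; pairs: (0,2), (0,3), (0,4), (1,4)

α = atan 0.55 = 28.81°;  2α = 57.62°
n_0 = (-0.0136, +0.9999)
n_1 = (-0.9921, +0.1255)
n_2 = (-0.3348, -0.9423)
n_3 = (+0.2891, -0.9573)
n_4 = (+0.8390, -0.5441)
  (0,1): δ = 97.99°  ·
  (0,2): δ = 20.34°  ✓
  (0,3): δ = 16.02°  ✓
  (0,4): δ = 56.26°  ✓
  (1,2): δ = 102.35°  ·
  (1,3): δ = 65.99°  ·
  (1,4): δ = 25.75°  ✓
  (2,3): δ = 143.64°  ·
  (2,4): δ = 103.40°  ·
  (3,4): δ = 139.77°  ·
antipodal pairs: 4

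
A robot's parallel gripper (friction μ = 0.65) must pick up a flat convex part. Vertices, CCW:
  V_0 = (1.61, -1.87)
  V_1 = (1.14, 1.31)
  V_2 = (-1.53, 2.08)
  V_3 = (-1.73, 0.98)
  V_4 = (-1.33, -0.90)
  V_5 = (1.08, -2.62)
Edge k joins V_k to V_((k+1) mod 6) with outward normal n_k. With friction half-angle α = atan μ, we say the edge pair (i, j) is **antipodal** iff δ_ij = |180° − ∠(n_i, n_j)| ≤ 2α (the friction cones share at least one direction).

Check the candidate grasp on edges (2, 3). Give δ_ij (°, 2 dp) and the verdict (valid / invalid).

α = atan 0.65 = 33.02°;  2α = 66.05°
edge 2: e_2 = (-0.20, -1.10);  n_2 = (-0.9839, +0.1789)
edge 3: e_3 = (+0.40, -1.88);  n_3 = (-0.9781, -0.2081)
∠(n_2, n_3) = 22.32°
δ = |180° − 22.32°| = 157.68°
157.68° > 2α = 66.05°  →  invalid

δ = 157.68°, invalid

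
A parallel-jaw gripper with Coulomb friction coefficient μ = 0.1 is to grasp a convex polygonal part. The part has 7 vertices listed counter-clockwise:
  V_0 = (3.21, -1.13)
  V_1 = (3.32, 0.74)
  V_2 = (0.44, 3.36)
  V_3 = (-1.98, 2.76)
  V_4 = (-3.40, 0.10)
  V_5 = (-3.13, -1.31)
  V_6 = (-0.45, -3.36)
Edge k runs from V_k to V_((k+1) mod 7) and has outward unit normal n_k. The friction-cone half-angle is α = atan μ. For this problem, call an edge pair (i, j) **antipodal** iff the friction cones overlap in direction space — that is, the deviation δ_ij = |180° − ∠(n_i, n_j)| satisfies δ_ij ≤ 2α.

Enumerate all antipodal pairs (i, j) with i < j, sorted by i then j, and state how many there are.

count = 1; pairs: (1,5)

α = atan 0.1 = 5.71°;  2α = 11.42°
n_0 = (+0.9983, -0.0587)
n_1 = (+0.6729, +0.7397)
n_2 = (-0.2406, +0.9706)
n_3 = (-0.8822, +0.4709)
n_4 = (-0.9822, -0.1881)
n_5 = (-0.6076, -0.7943)
n_6 = (+0.5203, -0.8540)
  (0,1): δ = 128.93°  ·
  (0,2): δ = 72.71°  ·
  (0,3): δ = 24.73°  ·
  (0,4): δ = 14.21°  ·
  (0,5): δ = 55.95°  ·
  (0,6): δ = 124.72°  ·
  (1,2): δ = 123.78°  ·
  (1,3): δ = 75.80°  ·
  (1,4): δ = 36.87°  ·
  (1,5): δ = 4.88°  ✓
  (1,6): δ = 73.65°  ·
  (2,3): δ = 132.02°  ·
  (2,4): δ = 93.08°  ·
  (2,5): δ = 51.34°  ·
  (2,6): δ = 17.43°  ·
  (3,4): δ = 141.06°  ·
  (3,5): δ = 99.32°  ·
  (3,6): δ = 30.55°  ·
  (4,5): δ = 138.25°  ·
  (4,6): δ = 69.49°  ·
  (5,6): δ = 111.23°  ·
antipodal pairs: 1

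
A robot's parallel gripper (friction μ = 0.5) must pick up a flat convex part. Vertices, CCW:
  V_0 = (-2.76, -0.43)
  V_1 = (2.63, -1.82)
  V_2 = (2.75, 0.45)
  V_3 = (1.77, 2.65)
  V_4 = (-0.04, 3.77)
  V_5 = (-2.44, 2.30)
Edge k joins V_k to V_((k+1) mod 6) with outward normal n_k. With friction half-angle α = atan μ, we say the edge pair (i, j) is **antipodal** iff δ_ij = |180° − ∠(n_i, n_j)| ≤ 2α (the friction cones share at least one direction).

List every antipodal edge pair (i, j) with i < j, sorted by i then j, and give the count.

α = atan 0.5 = 26.57°;  2α = 53.13°
n_0 = (-0.2497, -0.9683)
n_1 = (+0.9986, -0.0528)
n_2 = (+0.9135, +0.4069)
n_3 = (+0.5262, +0.8504)
n_4 = (-0.5223, +0.8528)
n_5 = (-0.9932, +0.1164)
  (0,1): δ = 78.57°  ·
  (0,2): δ = 51.53°  ✓
  (0,3): δ = 17.29°  ✓
  (0,4): δ = 45.95°  ✓
  (0,5): δ = 97.78°  ·
  (1,2): δ = 152.96°  ·
  (1,3): δ = 118.72°  ·
  (1,4): δ = 55.49°  ·
  (1,5): δ = 3.66°  ✓
  (2,3): δ = 145.76°  ·
  (2,4): δ = 82.52°  ·
  (2,5): δ = 30.70°  ✓
  (3,4): δ = 116.76°  ·
  (3,5): δ = 64.94°  ·
  (4,5): δ = 128.17°  ·
antipodal pairs: 5

count = 5; pairs: (0,2), (0,3), (0,4), (1,5), (2,5)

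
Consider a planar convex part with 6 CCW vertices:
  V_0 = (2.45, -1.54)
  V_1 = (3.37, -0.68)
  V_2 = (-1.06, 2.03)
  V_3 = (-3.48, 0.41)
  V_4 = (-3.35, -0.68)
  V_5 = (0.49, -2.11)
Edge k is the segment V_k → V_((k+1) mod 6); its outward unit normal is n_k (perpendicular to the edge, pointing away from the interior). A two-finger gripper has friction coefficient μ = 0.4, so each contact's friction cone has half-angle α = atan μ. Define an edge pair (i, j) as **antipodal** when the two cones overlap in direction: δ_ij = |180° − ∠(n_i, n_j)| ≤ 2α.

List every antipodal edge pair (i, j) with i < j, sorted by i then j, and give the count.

α = atan 0.4 = 21.80°;  2α = 43.60°
n_0 = (+0.6829, -0.7305)
n_1 = (+0.5218, +0.8530)
n_2 = (-0.5563, +0.8310)
n_3 = (-0.9930, -0.1184)
n_4 = (-0.3490, -0.9371)
n_5 = (+0.2792, -0.9602)
  (0,1): δ = 74.53°  ·
  (0,2): δ = 9.27°  ✓
  (0,3): δ = 53.73°  ·
  (0,4): δ = 116.51°  ·
  (0,5): δ = 153.15°  ·
  (1,2): δ = 114.75°  ·
  (1,3): δ = 51.74°  ·
  (1,4): δ = 11.03°  ✓
  (1,5): δ = 47.67°  ·
  (2,3): δ = 117.00°  ·
  (2,4): δ = 54.22°  ·
  (2,5): δ = 17.58°  ✓
  (3,4): δ = 117.23°  ·
  (3,5): δ = 80.59°  ·
  (4,5): δ = 143.36°  ·
antipodal pairs: 3

count = 3; pairs: (0,2), (1,4), (2,5)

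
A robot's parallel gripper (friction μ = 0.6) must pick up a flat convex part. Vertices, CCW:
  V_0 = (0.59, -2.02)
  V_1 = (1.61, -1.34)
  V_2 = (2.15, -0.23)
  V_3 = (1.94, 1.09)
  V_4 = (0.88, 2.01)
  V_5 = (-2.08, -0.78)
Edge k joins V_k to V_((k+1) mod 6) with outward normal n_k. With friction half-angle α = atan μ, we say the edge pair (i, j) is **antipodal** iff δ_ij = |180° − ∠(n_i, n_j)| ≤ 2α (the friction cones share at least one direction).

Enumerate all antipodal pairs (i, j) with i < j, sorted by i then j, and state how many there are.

α = atan 0.6 = 30.96°;  2α = 61.93°
n_0 = (+0.5547, -0.8321)
n_1 = (+0.8992, -0.4375)
n_2 = (+0.9876, +0.1571)
n_3 = (+0.6555, +0.7552)
n_4 = (-0.6859, +0.7277)
n_5 = (-0.4212, -0.9070)
  (0,1): δ = 149.63°  ·
  (0,2): δ = 114.65°  ·
  (0,3): δ = 74.65°  ·
  (0,4): δ = 9.62°  ✓
  (0,5): δ = 121.40°  ·
  (1,2): δ = 145.02°  ·
  (1,3): δ = 105.01°  ·
  (1,4): δ = 20.75°  ✓
  (1,5): δ = 91.03°  ·
  (2,3): δ = 139.99°  ·
  (2,4): δ = 55.73°  ✓
  (2,5): δ = 56.05°  ✓
  (3,4): δ = 95.74°  ·
  (3,5): δ = 16.04°  ✓
  (4,5): δ = 68.22°  ·
antipodal pairs: 5

count = 5; pairs: (0,4), (1,4), (2,4), (2,5), (3,5)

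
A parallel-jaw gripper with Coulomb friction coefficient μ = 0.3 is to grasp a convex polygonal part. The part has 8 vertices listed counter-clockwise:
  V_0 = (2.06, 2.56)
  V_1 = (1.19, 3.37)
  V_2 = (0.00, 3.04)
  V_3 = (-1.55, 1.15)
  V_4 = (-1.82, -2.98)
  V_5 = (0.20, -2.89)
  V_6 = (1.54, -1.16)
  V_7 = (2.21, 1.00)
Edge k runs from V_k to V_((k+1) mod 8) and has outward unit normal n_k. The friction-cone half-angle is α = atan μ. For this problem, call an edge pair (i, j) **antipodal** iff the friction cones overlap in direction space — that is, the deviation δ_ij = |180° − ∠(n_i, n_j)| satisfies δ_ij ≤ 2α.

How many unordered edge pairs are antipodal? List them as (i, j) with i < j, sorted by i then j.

count = 5; pairs: (1,4), (2,5), (2,6), (3,6), (3,7)

α = atan 0.3 = 16.70°;  2α = 33.40°
n_0 = (+0.6814, +0.7319)
n_1 = (-0.2672, +0.9636)
n_2 = (-0.7732, +0.6341)
n_3 = (-0.9979, +0.0652)
n_4 = (+0.0445, -0.9990)
n_5 = (+0.7906, -0.6124)
n_6 = (+0.9551, -0.2963)
n_7 = (+0.9954, +0.0957)
  (0,1): δ = 121.55°  ·
  (0,2): δ = 86.40°  ·
  (0,3): δ = 50.79°  ·
  (0,4): δ = 45.51°  ·
  (0,5): δ = 95.19°  ·
  (0,6): δ = 115.72°  ·
  (0,7): δ = 138.45°  ·
  (1,2): δ = 144.85°  ·
  (1,3): δ = 109.24°  ·
  (1,4): δ = 12.95°  ✓
  (1,5): δ = 36.74°  ·
  (1,6): δ = 57.27°  ·
  (1,7): δ = 79.99°  ·
  (2,3): δ = 144.39°  ·
  (2,4): δ = 48.09°  ·
  (2,5): δ = 1.60°  ✓
  (2,6): δ = 22.12°  ✓
  (2,7): δ = 44.85°  ·
  (3,4): δ = 83.71°  ·
  (3,5): δ = 34.02°  ·
  (3,6): δ = 13.49°  ✓
  (3,7): δ = 9.23°  ✓
  (4,5): δ = 130.31°  ·
  (4,6): δ = 109.78°  ·
  (4,7): δ = 87.06°  ·
  (5,6): δ = 159.47°  ·
  (5,7): δ = 136.75°  ·
  (6,7): δ = 157.27°  ·
antipodal pairs: 5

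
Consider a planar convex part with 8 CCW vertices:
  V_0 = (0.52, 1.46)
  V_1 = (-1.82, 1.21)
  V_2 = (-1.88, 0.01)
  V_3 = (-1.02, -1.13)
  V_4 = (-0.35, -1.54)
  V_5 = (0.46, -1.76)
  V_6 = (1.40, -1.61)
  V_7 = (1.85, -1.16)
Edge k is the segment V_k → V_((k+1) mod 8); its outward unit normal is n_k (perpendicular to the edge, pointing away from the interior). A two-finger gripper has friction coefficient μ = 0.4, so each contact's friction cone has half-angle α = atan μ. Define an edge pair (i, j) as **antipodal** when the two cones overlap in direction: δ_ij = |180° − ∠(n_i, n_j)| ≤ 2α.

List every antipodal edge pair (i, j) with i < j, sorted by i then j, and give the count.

count = 8; pairs: (0,3), (0,4), (0,5), (0,6), (1,6), (1,7), (2,7), (3,7)

α = atan 0.4 = 21.80°;  2α = 43.60°
n_0 = (-0.1062, +0.9943)
n_1 = (-0.9988, +0.0499)
n_2 = (-0.7983, -0.6022)
n_3 = (-0.5220, -0.8530)
n_4 = (-0.2621, -0.9650)
n_5 = (+0.1576, -0.9875)
n_6 = (+0.7071, -0.7071)
n_7 = (+0.8917, +0.4527)
  (0,1): δ = 98.96°  ·
  (0,2): δ = 59.07°  ·
  (0,3): δ = 37.56°  ✓
  (0,4): δ = 21.29°  ✓
  (0,5): δ = 2.97°  ✓
  (0,6): δ = 38.90°  ✓
  (0,7): δ = 110.82°  ·
  (1,2): δ = 140.11°  ·
  (1,3): δ = 118.60°  ·
  (1,4): δ = 102.33°  ·
  (1,5): δ = 78.07°  ·
  (1,6): δ = 42.14°  ✓
  (1,7): δ = 29.78°  ✓
  (2,3): δ = 158.49°  ·
  (2,4): δ = 142.23°  ·
  (2,5): δ = 117.96°  ·
  (2,6): δ = 82.03°  ·
  (2,7): δ = 10.12°  ✓
  (3,4): δ = 163.73°  ·
  (3,5): δ = 139.47°  ·
  (3,6): δ = 103.54°  ·
  (3,7): δ = 31.62°  ✓
  (4,5): δ = 155.74°  ·
  (4,6): δ = 119.80°  ·
  (4,7): δ = 47.89°  ·
  (5,6): δ = 144.07°  ·
  (5,7): δ = 72.15°  ·
  (6,7): δ = 108.09°  ·
antipodal pairs: 8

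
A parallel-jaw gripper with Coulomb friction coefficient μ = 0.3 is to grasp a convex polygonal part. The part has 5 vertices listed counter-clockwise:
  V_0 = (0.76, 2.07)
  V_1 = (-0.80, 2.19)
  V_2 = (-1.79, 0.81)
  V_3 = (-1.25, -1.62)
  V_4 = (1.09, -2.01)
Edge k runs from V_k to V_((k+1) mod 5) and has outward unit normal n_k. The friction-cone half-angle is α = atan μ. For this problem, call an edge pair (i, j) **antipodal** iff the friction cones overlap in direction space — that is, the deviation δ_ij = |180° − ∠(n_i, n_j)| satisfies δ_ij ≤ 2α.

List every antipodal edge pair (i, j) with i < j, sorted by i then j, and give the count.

count = 2; pairs: (0,3), (2,4)

α = atan 0.3 = 16.70°;  2α = 33.40°
n_0 = (+0.0767, +0.9971)
n_1 = (-0.8125, +0.5829)
n_2 = (-0.9762, -0.2169)
n_3 = (-0.1644, -0.9864)
n_4 = (+0.9967, +0.0806)
  (0,1): δ = 121.26°  ·
  (0,2): δ = 73.07°  ·
  (0,3): δ = 5.06°  ✓
  (0,4): δ = 99.02°  ·
  (1,2): δ = 131.82°  ·
  (1,3): δ = 63.81°  ·
  (1,4): δ = 40.28°  ·
  (2,3): δ = 111.99°  ·
  (2,4): δ = 7.90°  ✓
  (3,4): δ = 75.91°  ·
antipodal pairs: 2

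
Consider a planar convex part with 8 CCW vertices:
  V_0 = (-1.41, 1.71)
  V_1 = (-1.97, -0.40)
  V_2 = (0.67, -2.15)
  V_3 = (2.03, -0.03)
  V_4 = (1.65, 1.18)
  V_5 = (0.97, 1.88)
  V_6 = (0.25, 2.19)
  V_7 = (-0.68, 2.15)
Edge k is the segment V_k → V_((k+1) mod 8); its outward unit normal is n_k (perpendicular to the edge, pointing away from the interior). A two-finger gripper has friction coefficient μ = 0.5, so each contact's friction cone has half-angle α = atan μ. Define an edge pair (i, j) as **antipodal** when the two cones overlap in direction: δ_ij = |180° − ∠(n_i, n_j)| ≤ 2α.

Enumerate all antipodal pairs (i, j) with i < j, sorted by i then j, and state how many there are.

α = atan 0.5 = 26.57°;  2α = 53.13°
n_0 = (-0.9665, +0.2565)
n_1 = (-0.5525, -0.8335)
n_2 = (+0.8417, -0.5400)
n_3 = (+0.9541, +0.2996)
n_4 = (+0.7173, +0.6968)
n_5 = (+0.3955, +0.9185)
n_6 = (-0.0430, +0.9991)
n_7 = (-0.5162, +0.8565)
  (0,1): δ = 108.68°  ·
  (0,2): δ = 17.82°  ✓
  (0,3): δ = 32.30°  ✓
  (0,4): δ = 59.03°  ·
  (0,5): δ = 81.57°  ·
  (0,6): δ = 107.33°  ·
  (0,7): δ = 135.94°  ·
  (1,2): δ = 89.14°  ·
  (1,3): δ = 39.03°  ✓
  (1,4): δ = 12.29°  ✓
  (1,5): δ = 10.24°  ✓
  (1,6): δ = 36.00°  ✓
  (1,7): δ = 64.62°  ·
  (2,3): δ = 129.88°  ·
  (2,4): δ = 103.15°  ·
  (2,5): δ = 80.61°  ·
  (2,6): δ = 54.86°  ·
  (2,7): δ = 26.24°  ✓
  (3,4): δ = 153.27°  ·
  (3,5): δ = 130.73°  ·
  (3,6): δ = 104.97°  ·
  (3,7): δ = 76.36°  ·
  (4,5): δ = 157.46°  ·
  (4,6): δ = 131.71°  ·
  (4,7): δ = 103.09°  ·
  (5,6): δ = 154.24°  ·
  (5,7): δ = 125.63°  ·
  (6,7): δ = 151.38°  ·
antipodal pairs: 7

count = 7; pairs: (0,2), (0,3), (1,3), (1,4), (1,5), (1,6), (2,7)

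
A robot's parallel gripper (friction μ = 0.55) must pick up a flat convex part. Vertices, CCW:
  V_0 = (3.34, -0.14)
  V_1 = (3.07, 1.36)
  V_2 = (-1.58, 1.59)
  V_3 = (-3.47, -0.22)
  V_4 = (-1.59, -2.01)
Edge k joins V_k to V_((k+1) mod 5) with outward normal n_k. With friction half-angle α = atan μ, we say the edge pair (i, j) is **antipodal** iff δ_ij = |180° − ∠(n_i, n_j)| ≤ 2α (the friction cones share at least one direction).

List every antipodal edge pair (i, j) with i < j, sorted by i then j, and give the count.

α = atan 0.55 = 28.81°;  2α = 57.62°
n_0 = (+0.9842, +0.1772)
n_1 = (+0.0494, +0.9988)
n_2 = (-0.6917, +0.7222)
n_3 = (-0.6896, -0.7242)
n_4 = (+0.3547, -0.9350)
  (0,1): δ = 103.04°  ·
  (0,2): δ = 56.44°  ✓
  (0,3): δ = 36.20°  ✓
  (0,4): δ = 100.57°  ·
  (1,2): δ = 133.41°  ·
  (1,3): δ = 40.76°  ✓
  (1,4): δ = 23.60°  ✓
  (2,3): δ = 87.36°  ·
  (2,4): δ = 22.99°  ✓
  (3,4): δ = 115.63°  ·
antipodal pairs: 5

count = 5; pairs: (0,2), (0,3), (1,3), (1,4), (2,4)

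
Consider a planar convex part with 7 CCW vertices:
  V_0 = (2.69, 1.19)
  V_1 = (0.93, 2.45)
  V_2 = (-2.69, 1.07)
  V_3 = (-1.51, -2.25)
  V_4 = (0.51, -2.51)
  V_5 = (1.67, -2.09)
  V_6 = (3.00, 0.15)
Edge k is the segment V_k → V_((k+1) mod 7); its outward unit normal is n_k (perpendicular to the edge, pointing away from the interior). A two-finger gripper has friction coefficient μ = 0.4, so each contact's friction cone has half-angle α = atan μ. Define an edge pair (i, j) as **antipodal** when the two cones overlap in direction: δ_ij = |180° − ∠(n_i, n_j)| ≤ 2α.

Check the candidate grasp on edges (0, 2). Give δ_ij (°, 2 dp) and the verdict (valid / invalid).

α = atan 0.4 = 21.80°;  2α = 43.60°
edge 0: e_0 = (-1.76, +1.26);  n_0 = (+0.5821, +0.8131)
edge 2: e_2 = (+1.18, -3.32);  n_2 = (-0.9423, -0.3349)
∠(n_0, n_2) = 145.17°
δ = |180° − 145.17°| = 34.83°
34.83° ≤ 2α = 43.60°  →  valid

δ = 34.83°, valid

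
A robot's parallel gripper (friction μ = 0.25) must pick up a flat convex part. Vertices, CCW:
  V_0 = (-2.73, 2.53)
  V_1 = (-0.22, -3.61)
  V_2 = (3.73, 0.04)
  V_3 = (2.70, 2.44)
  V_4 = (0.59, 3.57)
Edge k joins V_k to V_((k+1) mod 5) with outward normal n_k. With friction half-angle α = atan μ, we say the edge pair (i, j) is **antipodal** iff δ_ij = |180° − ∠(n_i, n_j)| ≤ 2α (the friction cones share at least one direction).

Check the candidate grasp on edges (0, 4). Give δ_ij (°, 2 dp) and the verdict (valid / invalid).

δ = 85.16°, invalid

α = atan 0.25 = 14.04°;  2α = 28.07°
edge 0: e_0 = (+2.51, -6.14);  n_0 = (-0.9256, -0.3784)
edge 4: e_4 = (-3.32, -1.04);  n_4 = (-0.2989, +0.9543)
∠(n_0, n_4) = 94.84°
δ = |180° − 94.84°| = 85.16°
85.16° > 2α = 28.07°  →  invalid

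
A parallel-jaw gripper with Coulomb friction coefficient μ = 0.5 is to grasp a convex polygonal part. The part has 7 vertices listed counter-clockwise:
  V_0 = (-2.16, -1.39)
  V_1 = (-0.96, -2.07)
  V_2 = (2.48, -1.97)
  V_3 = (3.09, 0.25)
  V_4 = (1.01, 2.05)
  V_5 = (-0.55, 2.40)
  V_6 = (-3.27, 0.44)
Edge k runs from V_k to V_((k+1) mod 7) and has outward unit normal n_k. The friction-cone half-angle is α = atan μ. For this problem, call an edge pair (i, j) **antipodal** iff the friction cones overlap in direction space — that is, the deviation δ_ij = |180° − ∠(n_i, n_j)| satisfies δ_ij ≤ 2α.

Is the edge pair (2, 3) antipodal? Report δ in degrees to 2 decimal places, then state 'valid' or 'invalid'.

δ = 115.51°, invalid

α = atan 0.5 = 26.57°;  2α = 53.13°
edge 2: e_2 = (+0.61, +2.22);  n_2 = (+0.9643, -0.2650)
edge 3: e_3 = (-2.08, +1.80);  n_3 = (+0.6544, +0.7562)
∠(n_2, n_3) = 64.49°
δ = |180° − 64.49°| = 115.51°
115.51° > 2α = 53.13°  →  invalid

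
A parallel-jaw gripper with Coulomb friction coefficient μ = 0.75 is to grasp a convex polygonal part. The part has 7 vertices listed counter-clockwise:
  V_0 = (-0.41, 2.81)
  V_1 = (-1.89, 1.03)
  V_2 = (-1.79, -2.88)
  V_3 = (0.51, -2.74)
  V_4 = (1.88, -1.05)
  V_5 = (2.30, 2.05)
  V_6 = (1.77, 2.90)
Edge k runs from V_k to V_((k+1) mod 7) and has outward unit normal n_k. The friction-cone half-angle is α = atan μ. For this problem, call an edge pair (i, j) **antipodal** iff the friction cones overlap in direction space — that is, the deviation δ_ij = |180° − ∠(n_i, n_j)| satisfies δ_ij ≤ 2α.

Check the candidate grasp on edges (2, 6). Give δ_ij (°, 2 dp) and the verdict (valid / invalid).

δ = 1.12°, valid

α = atan 0.75 = 36.87°;  2α = 73.74°
edge 2: e_2 = (+2.30, +0.14);  n_2 = (+0.0608, -0.9982)
edge 6: e_6 = (-2.18, -0.09);  n_6 = (-0.0412, +0.9991)
∠(n_2, n_6) = 178.88°
δ = |180° − 178.88°| = 1.12°
1.12° ≤ 2α = 73.74°  →  valid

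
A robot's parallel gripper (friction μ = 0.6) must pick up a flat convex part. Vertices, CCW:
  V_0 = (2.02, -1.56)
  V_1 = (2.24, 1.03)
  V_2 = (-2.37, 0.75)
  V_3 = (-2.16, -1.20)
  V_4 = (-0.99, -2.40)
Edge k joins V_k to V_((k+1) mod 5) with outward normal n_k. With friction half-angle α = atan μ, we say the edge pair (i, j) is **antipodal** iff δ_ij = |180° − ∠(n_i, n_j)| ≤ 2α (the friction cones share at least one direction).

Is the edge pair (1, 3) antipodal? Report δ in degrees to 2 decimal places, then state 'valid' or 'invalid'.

δ = 49.20°, valid

α = atan 0.6 = 30.96°;  2α = 61.93°
edge 1: e_1 = (-4.61, -0.28);  n_1 = (-0.0606, +0.9982)
edge 3: e_3 = (+1.17, -1.20);  n_3 = (-0.7160, -0.6981)
∠(n_1, n_3) = 130.80°
δ = |180° − 130.80°| = 49.20°
49.20° ≤ 2α = 61.93°  →  valid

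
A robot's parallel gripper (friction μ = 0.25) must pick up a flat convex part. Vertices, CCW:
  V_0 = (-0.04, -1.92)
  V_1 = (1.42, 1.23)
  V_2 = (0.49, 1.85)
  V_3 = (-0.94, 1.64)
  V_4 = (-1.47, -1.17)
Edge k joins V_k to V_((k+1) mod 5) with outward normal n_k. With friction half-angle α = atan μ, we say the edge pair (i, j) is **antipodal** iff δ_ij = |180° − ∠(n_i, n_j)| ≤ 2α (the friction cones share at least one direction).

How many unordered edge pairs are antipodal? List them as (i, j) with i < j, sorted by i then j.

α = atan 0.25 = 14.04°;  2α = 28.07°
n_0 = (+0.9073, -0.4205)
n_1 = (+0.5547, +0.8321)
n_2 = (-0.1453, +0.9894)
n_3 = (-0.9827, +0.1853)
n_4 = (-0.4645, -0.8856)
  (0,1): δ = 98.82°  ·
  (0,2): δ = 56.78°  ·
  (0,3): δ = 14.19°  ✓
  (0,4): δ = 87.19°  ·
  (1,2): δ = 137.96°  ·
  (1,3): δ = 66.99°  ·
  (1,4): δ = 6.01°  ✓
  (2,3): δ = 109.04°  ·
  (2,4): δ = 36.03°  ·
  (3,4): δ = 106.99°  ·
antipodal pairs: 2

count = 2; pairs: (0,3), (1,4)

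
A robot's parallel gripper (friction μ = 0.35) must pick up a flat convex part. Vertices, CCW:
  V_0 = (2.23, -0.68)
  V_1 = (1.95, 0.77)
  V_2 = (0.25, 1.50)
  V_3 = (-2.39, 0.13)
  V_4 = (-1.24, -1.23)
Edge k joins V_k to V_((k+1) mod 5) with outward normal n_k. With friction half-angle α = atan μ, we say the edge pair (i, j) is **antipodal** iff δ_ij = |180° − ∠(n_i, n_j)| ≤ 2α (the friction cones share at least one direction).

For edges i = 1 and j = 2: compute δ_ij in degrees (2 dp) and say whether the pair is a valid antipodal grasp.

α = atan 0.35 = 19.29°;  2α = 38.58°
edge 1: e_1 = (-1.70, +0.73);  n_1 = (+0.3946, +0.9189)
edge 2: e_2 = (-2.64, -1.37);  n_2 = (-0.4606, +0.8876)
∠(n_1, n_2) = 50.67°
δ = |180° − 50.67°| = 129.33°
129.33° > 2α = 38.58°  →  invalid

δ = 129.33°, invalid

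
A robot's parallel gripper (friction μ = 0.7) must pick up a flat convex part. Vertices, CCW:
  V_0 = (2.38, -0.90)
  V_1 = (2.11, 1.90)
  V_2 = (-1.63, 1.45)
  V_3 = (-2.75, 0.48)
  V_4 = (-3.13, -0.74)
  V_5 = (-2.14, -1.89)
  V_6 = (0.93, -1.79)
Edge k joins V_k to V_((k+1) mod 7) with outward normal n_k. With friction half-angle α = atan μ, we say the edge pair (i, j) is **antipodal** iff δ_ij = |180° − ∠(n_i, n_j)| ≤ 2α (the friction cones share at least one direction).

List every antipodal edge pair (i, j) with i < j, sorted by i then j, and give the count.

α = atan 0.7 = 34.99°;  2α = 69.98°
n_0 = (+0.9954, +0.0960)
n_1 = (-0.1195, +0.9928)
n_2 = (-0.6547, +0.7559)
n_3 = (-0.9548, +0.2974)
n_4 = (-0.7579, -0.6524)
n_5 = (+0.0326, -0.9995)
n_6 = (+0.5231, -0.8523)
  (0,1): δ = 88.65°  ·
  (0,2): δ = 54.61°  ✓
  (0,3): δ = 22.81°  ✓
  (0,4): δ = 35.22°  ✓
  (0,5): δ = 86.36°  ·
  (0,6): δ = 116.03°  ·
  (1,2): δ = 145.97°  ·
  (1,3): δ = 114.16°  ·
  (1,4): δ = 56.14°  ✓
  (1,5): δ = 5.00°  ✓
  (1,6): δ = 24.68°  ✓
  (2,3): δ = 148.20°  ·
  (2,4): δ = 90.17°  ·
  (2,5): δ = 39.03°  ✓
  (2,6): δ = 9.35°  ✓
  (3,4): δ = 121.98°  ·
  (3,5): δ = 70.83°  ·
  (3,6): δ = 41.16°  ✓
  (4,5): δ = 128.86°  ·
  (4,6): δ = 99.18°  ·
  (5,6): δ = 150.32°  ·
antipodal pairs: 9

count = 9; pairs: (0,2), (0,3), (0,4), (1,4), (1,5), (1,6), (2,5), (2,6), (3,6)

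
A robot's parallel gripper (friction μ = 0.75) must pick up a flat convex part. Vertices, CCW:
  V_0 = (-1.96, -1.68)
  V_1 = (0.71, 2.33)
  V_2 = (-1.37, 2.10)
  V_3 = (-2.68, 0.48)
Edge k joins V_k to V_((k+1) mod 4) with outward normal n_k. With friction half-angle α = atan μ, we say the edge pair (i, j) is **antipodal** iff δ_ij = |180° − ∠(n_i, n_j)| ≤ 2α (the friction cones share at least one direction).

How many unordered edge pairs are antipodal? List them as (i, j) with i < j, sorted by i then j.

count = 3; pairs: (0,1), (0,2), (0,3)

α = atan 0.75 = 36.87°;  2α = 73.74°
n_0 = (+0.8324, -0.5542)
n_1 = (-0.1099, +0.9939)
n_2 = (-0.7776, +0.6288)
n_3 = (-0.9487, -0.3162)
  (0,1): δ = 50.03°  ✓
  (0,2): δ = 5.30°  ✓
  (0,3): δ = 52.09°  ✓
  (1,2): δ = 135.27°  ·
  (1,3): δ = 77.88°  ·
  (2,3): δ = 122.60°  ·
antipodal pairs: 3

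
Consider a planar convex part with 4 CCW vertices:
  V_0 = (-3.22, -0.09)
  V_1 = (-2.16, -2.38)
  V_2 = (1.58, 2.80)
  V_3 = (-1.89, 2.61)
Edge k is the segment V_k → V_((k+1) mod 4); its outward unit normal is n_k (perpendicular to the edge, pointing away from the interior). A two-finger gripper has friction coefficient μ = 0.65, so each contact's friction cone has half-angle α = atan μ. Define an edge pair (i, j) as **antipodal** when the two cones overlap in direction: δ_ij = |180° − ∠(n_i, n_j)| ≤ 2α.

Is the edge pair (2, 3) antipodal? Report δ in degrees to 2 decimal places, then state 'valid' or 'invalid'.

α = atan 0.65 = 33.02°;  2α = 66.05°
edge 2: e_2 = (-3.47, -0.19);  n_2 = (-0.0547, +0.9985)
edge 3: e_3 = (-1.33, -2.70);  n_3 = (-0.8971, +0.4419)
∠(n_2, n_3) = 60.64°
δ = |180° − 60.64°| = 119.36°
119.36° > 2α = 66.05°  →  invalid

δ = 119.36°, invalid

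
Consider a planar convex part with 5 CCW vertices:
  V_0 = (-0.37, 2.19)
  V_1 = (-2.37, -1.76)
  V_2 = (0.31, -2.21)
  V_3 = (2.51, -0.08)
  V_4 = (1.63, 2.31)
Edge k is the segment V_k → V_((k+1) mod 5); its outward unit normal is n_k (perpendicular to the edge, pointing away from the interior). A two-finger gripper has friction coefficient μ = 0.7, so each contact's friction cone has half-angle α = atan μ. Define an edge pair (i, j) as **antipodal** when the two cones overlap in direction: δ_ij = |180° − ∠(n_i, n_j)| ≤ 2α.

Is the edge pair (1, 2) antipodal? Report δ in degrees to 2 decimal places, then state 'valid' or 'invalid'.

α = atan 0.7 = 34.99°;  2α = 69.98°
edge 1: e_1 = (+2.68, -0.45);  n_1 = (-0.1656, -0.9862)
edge 2: e_2 = (+2.20, +2.13);  n_2 = (+0.6956, -0.7184)
∠(n_1, n_2) = 53.61°
δ = |180° − 53.61°| = 126.39°
126.39° > 2α = 69.98°  →  invalid

δ = 126.39°, invalid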